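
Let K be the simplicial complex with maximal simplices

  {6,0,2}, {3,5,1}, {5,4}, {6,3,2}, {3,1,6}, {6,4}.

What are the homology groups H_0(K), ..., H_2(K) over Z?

H_0 ≅ Z,  H_1 ≅ Z,  H_2 = 0.

Fix the vertex order 0 < 1 < 2 < 3 < 4 < 5 < 6 and write every simplex with vertices in increasing order. Then dim K = 2 and the simplices of K are:

  0-simplices (7): [0], [1], [2], [3], [4], [5], [6]
  1-simplices (11): [0,2], [0,6], [1,3], [1,5], [1,6], [2,3], [2,6], [3,5], [3,6], [4,5], [4,6]
  2-simplices (4): [0,2,6], [1,3,5], [1,3,6], [2,3,6]

so the chain groups are C_0 ≅ Z^7, C_1 ≅ Z^11, C_2 ≅ Z^4.

The boundary map ∂_1: C_1 → C_0 maps an edge to its endpoints' difference, ∂[p,q] = q − p. For instance
  ∂[1,5] = [5] − [1].
The resulting 7×11 matrix has rank 6, and its Smith normal form has invariant factors (1,1,1,1,1,1).

∂_2: C_2 → C_1 sends each 2-simplex [p,q,r] to [q,r] − [p,r] + [p,q]. For instance
  ∂[0,2,6] = [2,6] − [0,6] + [0,2],
  ∂[1,3,6] = [3,6] − [1,6] + [1,3].
As a 11×4 matrix over Z this has rank 4, with invariant factors (1,1,1,1).

Computing H_k = (kernel of ∂_k) / (image of ∂_{k+1}):

  H_0: rank C_0 − rank ∂_1 = 7 − 6 = 1, and the invariant factors of ∂_1 are all 1, so H_0 = Z.
  H_1: rank ker ∂_1 − rank ∂_2 = (11 − 6) − 4 = 1, and the invariant factors of ∂_2 are all 1, so H_1 = Z.
  H_2: rank ker ∂_2 − rank ∂_3 = (4 − 4) − 0 = 0, and there is no ∂_3, so H_2 = 0.

As a check, the Euler characteristic is 7 − 11 + 4 = 0, which agrees with 1 − 1 + 0 = 0.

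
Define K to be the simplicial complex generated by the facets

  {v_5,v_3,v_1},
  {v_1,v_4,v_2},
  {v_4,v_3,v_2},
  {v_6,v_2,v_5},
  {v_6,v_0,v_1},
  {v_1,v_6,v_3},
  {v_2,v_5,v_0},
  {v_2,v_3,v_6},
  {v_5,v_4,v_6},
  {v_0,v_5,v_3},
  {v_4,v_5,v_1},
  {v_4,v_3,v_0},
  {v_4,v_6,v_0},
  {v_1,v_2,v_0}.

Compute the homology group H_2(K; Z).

Order the vertices as v_0 < v_1 < v_2 < v_3 < v_4 < v_5 < v_6. Listing each simplex with vertices in this order, K has dimension 2 with simplices:

  0-simplices (7): [v_0], [v_1], [v_2], [v_3], [v_4], [v_5], [v_6]
  1-simplices (21): (21 of them)
  2-simplices (14): (14 of them)

so the chain groups are C_0 ≅ Z^7, C_1 ≅ Z^21, C_2 ≅ Z^14.

∂_1: C_1 → C_0 sends each edge [p,q] (with p < q) to q − p.
As a 7×21 matrix over Z this has rank 6, with invariant factors (1,1,1,1,1,1).

Boundary ∂_2: C_2 → C_1 acts by ∂[p,q,r] = [q,r] − [p,r] + [p,q]. For instance
  ∂[v_0,v_2,v_5] = [v_2,v_5] − [v_0,v_5] + [v_0,v_2],
  ∂[v_1,v_3,v_6] = [v_3,v_6] − [v_1,v_6] + [v_1,v_3].
The resulting 21×14 matrix has rank 13, and its Smith normal form has invariant factors (1,1,1,1,1,1,1,1,1,1,1,1,1).

Now H_k = ker ∂_k / im ∂_{k+1}, so:

  H_2: rank ker ∂_2 − rank ∂_3 = (14 − 13) − 0 = 1, and there is no ∂_3, so H_2 ≅ Z.

H_2 = Z.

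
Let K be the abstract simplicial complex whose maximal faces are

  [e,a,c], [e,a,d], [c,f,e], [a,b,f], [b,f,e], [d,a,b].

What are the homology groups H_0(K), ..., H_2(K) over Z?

H_0 ≅ Z,  H_1 ≅ Z,  H_2 = 0.

Order the vertices as a < b < c < d < e < f. Listing each simplex with vertices in this order, K has dimension 2 with simplices:

  0-simplices (6): a, b, c, d, e, f
  1-simplices (12): ab, ac, ad, ae, af, bd, be, bf, ce, cf, de, ef
  2-simplices (6): abd, abf, ace, ade, bef, cef

so the chain groups are C_0 ≅ Z^6, C_1 ≅ Z^12, C_2 ≅ Z^6.

Boundary ∂_1: C_1 → C_0 maps an edge to its endpoints' difference, ∂[p,q] = q − p. For instance
  ∂be = e − b.
As a 6×12 matrix over Z this has rank 5, with invariant factors (1,1,1,1,1).

Boundary ∂_2: C_2 → C_1 acts by ∂[p,q,r] = [q,r] − [p,r] + [p,q]. For instance
  ∂ade = de − ae + ad,
  ∂cef = ef − cf + ce.
The resulting 12×6 matrix has rank 6, and its Smith normal form has invariant factors (1,1,1,1,1,1).

Now H_k = ker ∂_k / im ∂_{k+1}, so:

  H_0: rank C_0 − rank ∂_1 = 6 − 5 = 1, and the invariant factors of ∂_1 are all 1, so H_0 ≅ Z.
  H_1: rank ker ∂_1 − rank ∂_2 = (12 − 5) − 6 = 1, and the invariant factors of ∂_2 are all 1, so H_1 ≅ Z.
  H_2: rank ker ∂_2 − rank ∂_3 = (6 − 6) − 0 = 0, and there is no ∂_3, so H_2 ≅ 0.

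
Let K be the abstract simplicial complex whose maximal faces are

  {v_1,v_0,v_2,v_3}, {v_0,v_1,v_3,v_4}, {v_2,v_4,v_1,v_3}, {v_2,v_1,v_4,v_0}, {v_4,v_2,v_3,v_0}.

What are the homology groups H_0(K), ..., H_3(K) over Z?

We work with the vertex ordering v_0 < v_1 < v_2 < v_3 < v_4. The simplices of K, each written with vertices in increasing order, are:

  0-simplices (5): [v_0], [v_1], [v_2], [v_3], [v_4]
  1-simplices (10): [v_0,v_1], [v_0,v_2], [v_0,v_3], [v_0,v_4], [v_1,v_2], [v_1,v_3], [v_1,v_4], [v_2,v_3], [v_2,v_4], [v_3,v_4]
  2-simplices (10): [v_0,v_1,v_2], [v_0,v_1,v_3], [v_0,v_1,v_4], [v_0,v_2,v_3], [v_0,v_2,v_4], [v_0,v_3,v_4], [v_1,v_2,v_3], [v_1,v_2,v_4], [v_1,v_3,v_4], [v_2,v_3,v_4]
  3-simplices (5): [v_0,v_1,v_2,v_3], [v_0,v_1,v_2,v_4], [v_0,v_1,v_3,v_4], [v_0,v_2,v_3,v_4], [v_1,v_2,v_3,v_4]

Hence C_0 ≅ Z^5, C_1 ≅ Z^10, C_2 ≅ Z^10, C_3 ≅ Z^5.

∂_1: C_1 → C_0 sends each edge [p,q] (with p < q) to q − p. For instance
  ∂[v_3,v_4] = [v_4] − [v_3].
As a 5×10 matrix over Z this has rank 4, with invariant factors (1,1,1,1).

Boundary ∂_2: C_2 → C_1 maps a triangle to the signed sum of its edges. For instance
  ∂[v_2,v_3,v_4] = [v_3,v_4] − [v_2,v_4] + [v_2,v_3],
  ∂[v_0,v_2,v_3] = [v_2,v_3] − [v_0,v_3] + [v_0,v_2].
As a 10×10 matrix over Z this has rank 6, with invariant factors (1,1,1,1,1,1).

Boundary ∂_3: C_3 → C_2 sends each 3-simplex σ to the alternating sum Σ_i (−1)^i (σ with its i-th vertex removed). For instance
  ∂[v_0,v_1,v_2,v_3] = [v_1,v_2,v_3] − [v_0,v_2,v_3] + [v_0,v_1,v_3] − [v_0,v_1,v_2],
  ∂[v_0,v_1,v_3,v_4] = [v_1,v_3,v_4] − [v_0,v_3,v_4] + [v_0,v_1,v_4] − [v_0,v_1,v_3].
This gives a 10×5 integer matrix of rank 4; reducing to Smith normal form yields diagonal entries (1,1,1,1).

Reading off H_k = ker ∂_k / im ∂_{k+1}:

  H_0: rank C_0 − rank ∂_1 = 5 − 4 = 1, and the invariant factors of ∂_1 are all 1, so H_0 = Z.
  H_1: rank ker ∂_1 − rank ∂_2 = (10 − 4) − 6 = 0, and the invariant factors of ∂_2 are all 1, so H_1 = 0.
  H_2: rank ker ∂_2 − rank ∂_3 = (10 − 6) − 4 = 0, and the invariant factors of ∂_3 are all 1, so H_2 = 0.
  H_3: rank ker ∂_3 − rank ∂_4 = (5 − 4) − 0 = 1, and there is no ∂_4, so H_3 = Z.

As a check, the Euler characteristic is 5 − 10 + 10 − 5 = 0, which agrees with 1 − 0 + 0 − 1 = 0.
(K is a triangulation of the 3-sphere S^3.)

H_0 = Z,  H_1 = 0,  H_2 = 0,  H_3 = Z.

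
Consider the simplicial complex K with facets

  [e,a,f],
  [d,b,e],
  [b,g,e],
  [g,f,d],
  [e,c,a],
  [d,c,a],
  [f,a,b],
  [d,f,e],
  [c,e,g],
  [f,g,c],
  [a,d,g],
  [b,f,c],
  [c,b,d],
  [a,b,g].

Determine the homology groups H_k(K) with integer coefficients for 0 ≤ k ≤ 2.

K has 7 vertices, 21 edges, 14 triangles.
rank ∂_0 = 0, rank ∂_1 = 6 ⇒ b_0 = 7 − 0 − 6 = 1; all invariant factors of ∂_1 are 1 so no torsion. So H_0 ≅ Z.
rank ∂_1 = 6, rank ∂_2 = 13 ⇒ b_1 = 21 − 6 − 13 = 2; all invariant factors of ∂_2 are 1 so no torsion. So H_1 ≅ Z^2.
rank ∂_2 = 13, rank ∂_3 = 0 ⇒ b_2 = 14 − 13 − 0 = 1. So H_2 ≅ Z.

H_0 ≅ Z,  H_1 ≅ Z^2,  H_2 ≅ Z.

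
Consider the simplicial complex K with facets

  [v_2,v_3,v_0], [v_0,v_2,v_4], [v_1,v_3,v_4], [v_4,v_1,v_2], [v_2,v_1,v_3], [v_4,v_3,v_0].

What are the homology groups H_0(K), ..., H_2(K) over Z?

H_0 = Z,  H_1 = 0,  H_2 = Z.

Order the vertices as v_0 < v_1 < v_2 < v_3 < v_4. Listing each simplex with vertices in this order, K has dimension 2 with simplices:

  0-simplices (5): [v_0], [v_1], [v_2], [v_3], [v_4]
  1-simplices (9): [v_0,v_2], [v_0,v_3], [v_0,v_4], [v_1,v_2], [v_1,v_3], [v_1,v_4], [v_2,v_3], [v_2,v_4], [v_3,v_4]
  2-simplices (6): [v_0,v_2,v_3], [v_0,v_2,v_4], [v_0,v_3,v_4], [v_1,v_2,v_3], [v_1,v_2,v_4], [v_1,v_3,v_4]

so the chain groups are C_0 ≅ Z^5, C_1 ≅ Z^9, C_2 ≅ Z^6.

The boundary map ∂_1: C_1 → C_0 sends each edge [p,q] (with p < q) to q − p.
This gives a 5×9 integer matrix of rank 4; reducing to Smith normal form yields diagonal entries (1,1,1,1).

Boundary ∂_2: C_2 → C_1 sends each 2-simplex [p,q,r] to [q,r] − [p,r] + [p,q]. For instance
  ∂[v_1,v_2,v_4] = [v_2,v_4] − [v_1,v_4] + [v_1,v_2],
  ∂[v_0,v_2,v_3] = [v_2,v_3] − [v_0,v_3] + [v_0,v_2].
The resulting 9×6 matrix has rank 5, and its Smith normal form has invariant factors (1,1,1,1,1).

Computing H_k = (kernel of ∂_k) / (image of ∂_{k+1}):

  H_0: rank C_0 − rank ∂_1 = 5 − 4 = 1, and the invariant factors of ∂_1 are all 1, so H_0 = Z.
  H_1: rank ker ∂_1 − rank ∂_2 = (9 − 4) − 5 = 0, and the invariant factors of ∂_2 are all 1, so H_1 = 0.
  H_2: rank ker ∂_2 − rank ∂_3 = (6 − 5) − 0 = 1, and there is no ∂_3, so H_2 = Z.

As a check, the Euler characteristic is 5 − 9 + 6 = 2, which agrees with 1 − 0 + 1 = 2.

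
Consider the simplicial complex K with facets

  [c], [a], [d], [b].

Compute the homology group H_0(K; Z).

H_0 ≅ Z^4.

Order the vertices as a < b < c < d. Listing each simplex with vertices in this order, K has dimension 0 with simplices:

  0-simplices (4): a, b, c, d

Hence C_0 ≅ Z^4.

Now H_k = ker ∂_k / im ∂_{k+1}, so:

  H_0: rank C_0 − rank ∂_1 = 4 − 0 = 4, and there is no ∂_1, so H_0 ≅ Z^4.

(K is a triangulation of a set of 4 points.)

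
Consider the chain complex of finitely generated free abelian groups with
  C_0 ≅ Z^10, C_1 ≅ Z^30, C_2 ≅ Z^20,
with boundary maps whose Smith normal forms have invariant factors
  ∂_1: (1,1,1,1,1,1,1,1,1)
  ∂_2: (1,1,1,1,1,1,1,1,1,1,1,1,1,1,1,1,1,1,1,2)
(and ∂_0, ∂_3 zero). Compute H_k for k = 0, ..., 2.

H_0 = Z,  H_1 = Z ⊕ Z/2Z,  H_2 = 0.

H_0: b_0 = 10 − 0 − 9 = 1; torsion from ∂_1 factors > 1: none. So H_0 = Z.
H_1: b_1 = 30 − 9 − 20 = 1; torsion from ∂_2 factors > 1: [2]. So H_1 = Z ⊕ Z/2Z.
H_2: b_2 = 20 − 20 − 0 = 0; torsion from ∂_3 factors > 1: none. So H_2 = 0.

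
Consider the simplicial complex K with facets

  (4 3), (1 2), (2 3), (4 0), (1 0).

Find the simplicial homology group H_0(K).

Fix the vertex order 0 < 1 < 2 < 3 < 4 and write every simplex with vertices in increasing order. Then dim K = 1 and the simplices of K are:

  0-simplices (5): [0], [1], [2], [3], [4]
  1-simplices (5): [0,1], [0,4], [1,2], [2,3], [3,4]

giving chain groups C_0 ≅ Z^5, C_1 ≅ Z^5.

∂_1: C_1 → C_0 maps an edge to its endpoints' difference, ∂[p,q] = q − p.
This gives a 5×5 integer matrix of rank 4; reducing to Smith normal form yields diagonal entries (1,1,1,1).

Computing H_k = (kernel of ∂_k) / (image of ∂_{k+1}):

  H_0: rank C_0 − rank ∂_1 = 5 − 4 = 1, and the invariant factors of ∂_1 are all 1, so H_0 = Z.

H_0 ≅ Z.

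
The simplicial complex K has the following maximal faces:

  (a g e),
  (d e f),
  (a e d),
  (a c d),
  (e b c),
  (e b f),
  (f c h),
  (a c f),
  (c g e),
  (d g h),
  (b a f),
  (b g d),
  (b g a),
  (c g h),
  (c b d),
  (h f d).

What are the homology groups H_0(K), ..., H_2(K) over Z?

Take the total order a < b < c < d < e < f < g < h on the vertex set. Then K (dimension 2) consists of the simplices:

  0-simplices (8): a, b, c, d, e, f, g, h
  1-simplices (24): ab, ac, ad, ae, af, ag, bc, bd, be, bf, bg, cd, ce, cf, cg, ch, de, df, dg, dh, ef, eg, fh, gh
  2-simplices (16): abf, abg, acd, acf, ade, aeg, bcd, bce, bdg, bef, ceg, cfh, cgh, def, dfh, dgh

giving chain groups C_0 ≅ Z^8, C_1 ≅ Z^24, C_2 ≅ Z^16.

∂_1: C_1 → C_0 is given by ∂[p,q] = [q] − [p]. For instance
  ∂de = e − d.
As a 8×24 matrix over Z this has rank 7, with invariant factors (1,1,1,1,1,1,1).

Boundary ∂_2: C_2 → C_1 acts by ∂[p,q,r] = [q,r] − [p,r] + [p,q]. For instance
  ∂bef = ef − bf + be,
  ∂dfh = fh − dh + df.
The resulting 24×16 matrix has rank 15, and its Smith normal form has invariant factors (1,1,1,1,1,1,1,1,1,1,1,1,1,1,1).

From H_k ≅ ker(∂_k) / im(∂_{k+1}) we obtain:

  H_0: rank C_0 − rank ∂_1 = 8 − 7 = 1, and the invariant factors of ∂_1 are all 1, so H_0 = Z.
  H_1: rank ker ∂_1 − rank ∂_2 = (24 − 7) − 15 = 2, and the invariant factors of ∂_2 are all 1, so H_1 = Z^2.
  H_2: rank ker ∂_2 − rank ∂_3 = (16 − 15) − 0 = 1, and there is no ∂_3, so H_2 = Z.

As a check, the Euler characteristic is 8 − 24 + 16 = 0, which agrees with 1 − 2 + 1 = 0.

H_0 = Z,  H_1 = Z^2,  H_2 = Z.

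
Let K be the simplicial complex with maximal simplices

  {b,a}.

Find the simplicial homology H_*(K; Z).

H_0 = Z,  H_1 = 0.

Take the total order a < b on the vertex set. Then K (dimension 1) consists of the simplices:

  0-simplices (2): a, b
  1-simplices (1): ab

giving chain groups C_0 ≅ Z^2, C_1 ≅ Z^1.

∂_1: C_1 → C_0 sends each edge [p,q] (with p < q) to q − p. For instance
  ∂ab = b − a.
As a 2×1 matrix over Z this has rank 1, with invariant factors (1).

From H_k ≅ ker(∂_k) / im(∂_{k+1}) we obtain:

  H_0: rank C_0 − rank ∂_1 = 2 − 1 = 1, and the invariant factors of ∂_1 are all 1, so H_0 = Z.
  H_1: rank ker ∂_1 − rank ∂_2 = (1 − 1) − 0 = 0, and there is no ∂_2, so H_1 = 0.

As a check, the Euler characteristic is 2 − 1 = 1, which agrees with 1 − 0 = 1.
(K is a triangulation of the 1-simplex.)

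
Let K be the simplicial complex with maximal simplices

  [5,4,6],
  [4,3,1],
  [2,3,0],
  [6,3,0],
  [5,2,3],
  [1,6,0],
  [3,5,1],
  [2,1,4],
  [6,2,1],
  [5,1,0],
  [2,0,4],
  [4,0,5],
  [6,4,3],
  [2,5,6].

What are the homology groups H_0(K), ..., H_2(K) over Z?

Order the vertices as 0 < 1 < 2 < 3 < 4 < 5 < 6. Listing each simplex with vertices in this order, K has dimension 2 with simplices:

  0-simplices (7): [0], [1], [2], [3], [4], [5], [6]
  1-simplices (21): [0,1], [0,2], [0,3], [0,4], [0,5], [0,6], [1,2], [1,3], [1,4], [1,5], [1,6], [2,3], [2,4], [2,5], [2,6], [3,4], [3,5], [3,6], [4,5], [4,6], [5,6]
  2-simplices (14): [0,1,5], [0,1,6], [0,2,3], [0,2,4], [0,3,6], [0,4,5], [1,2,4], [1,2,6], [1,3,4], [1,3,5], [2,3,5], [2,5,6], [3,4,6], [4,5,6]

Hence C_0 ≅ Z^7, C_1 ≅ Z^21, C_2 ≅ Z^14.

∂_1: C_1 → C_0 is given by ∂[p,q] = [q] − [p]. For instance
  ∂[2,5] = [5] − [2].
The resulting 7×21 matrix has rank 6, and its Smith normal form has invariant factors (1,1,1,1,1,1).

The boundary map ∂_2: C_2 → C_1 acts by ∂[p,q,r] = [q,r] − [p,r] + [p,q]. For instance
  ∂[2,5,6] = [5,6] − [2,6] + [2,5],
  ∂[4,5,6] = [5,6] − [4,6] + [4,5].
This gives a 21×14 integer matrix of rank 13; reducing to Smith normal form yields diagonal entries (1,1,1,1,1,1,1,1,1,1,1,1,1).

Reading off H_k = ker ∂_k / im ∂_{k+1}:

  H_0: rank C_0 − rank ∂_1 = 7 − 6 = 1, and the invariant factors of ∂_1 are all 1, so H_0 = Z.
  H_1: rank ker ∂_1 − rank ∂_2 = (21 − 6) − 13 = 2, and the invariant factors of ∂_2 are all 1, so H_1 = Z^2.
  H_2: rank ker ∂_2 − rank ∂_3 = (14 − 13) − 0 = 1, and there is no ∂_3, so H_2 = Z.

H_0 ≅ Z,  H_1 ≅ Z^2,  H_2 ≅ Z.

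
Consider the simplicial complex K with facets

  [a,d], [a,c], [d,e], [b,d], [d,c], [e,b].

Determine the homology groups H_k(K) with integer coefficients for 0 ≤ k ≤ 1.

H_0 ≅ Z,  H_1 ≅ Z^2.

Order the vertices as a < b < c < d < e. Listing each simplex with vertices in this order, K has dimension 1 with simplices:

  0-simplices (5): a, b, c, d, e
  1-simplices (6): ac, ad, bd, be, cd, de

Hence C_0 ≅ Z^5, C_1 ≅ Z^6.

∂_1: C_1 → C_0 sends each edge [p,q] (with p < q) to q − p. For instance
  ∂ac = c − a.
The 5×6 boundary matrix has rank 4 and Smith normal form diag(1,1,1,1).

Now H_k = ker ∂_k / im ∂_{k+1}, so:

  H_0: rank C_0 − rank ∂_1 = 5 − 4 = 1, and the invariant factors of ∂_1 are all 1, so H_0 ≅ Z.
  H_1: rank ker ∂_1 − rank ∂_2 = (6 − 4) − 0 = 2, and there is no ∂_2, so H_1 ≅ Z^2.

As a check, the Euler characteristic is 5 − 6 = -1, which agrees with 1 − 2 = -1.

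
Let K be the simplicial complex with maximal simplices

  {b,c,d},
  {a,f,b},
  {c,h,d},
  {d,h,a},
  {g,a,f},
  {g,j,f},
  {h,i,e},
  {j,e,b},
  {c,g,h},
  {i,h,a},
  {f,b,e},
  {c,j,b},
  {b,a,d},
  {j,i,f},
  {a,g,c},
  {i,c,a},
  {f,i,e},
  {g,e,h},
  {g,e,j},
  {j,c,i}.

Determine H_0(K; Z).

K has 10 vertices, 30 edges, 20 triangles.
rank ∂_0 = 0, rank ∂_1 = 9 ⇒ b_0 = 10 − 0 − 9 = 1; all invariant factors of ∂_1 are 1 so no torsion. So H_0 = Z.

H_0 ≅ Z.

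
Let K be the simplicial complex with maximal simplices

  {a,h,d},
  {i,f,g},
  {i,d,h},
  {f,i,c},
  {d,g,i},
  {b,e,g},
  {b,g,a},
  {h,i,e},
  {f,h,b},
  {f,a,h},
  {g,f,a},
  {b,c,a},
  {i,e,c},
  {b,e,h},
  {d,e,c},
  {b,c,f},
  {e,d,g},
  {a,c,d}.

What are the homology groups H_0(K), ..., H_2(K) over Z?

Take the total order a < b < c < d < e < f < g < h < i on the vertex set. Then K (dimension 2) consists of the simplices:

  0-simplices (9): a, b, c, d, e, f, g, h, i
  1-simplices (27): ab, ac, ad, af, ag, ah, bc, be, bf, bg, bh, cd, ce, cf, ci, de, dg, dh, di, eg, eh, ei, fg, fh, fi, gi, hi
  2-simplices (18): abc, abg, acd, adh, afg, afh, bcf, beg, beh, bfh, cde, cei, cfi, deg, dgi, dhi, ehi, fgi

so the chain groups are C_0 ≅ Z^9, C_1 ≅ Z^27, C_2 ≅ Z^18.

Boundary ∂_1: C_1 → C_0 sends each edge [p,q] (with p < q) to q − p. For instance
  ∂be = e − b.
This gives a 9×27 integer matrix of rank 8; reducing to Smith normal form yields diagonal entries (1,1,1,1,1,1,1,1).

The boundary map ∂_2: C_2 → C_1 acts by ∂[p,q,r] = [q,r] − [p,r] + [p,q]. For instance
  ∂beh = eh − bh + be,
  ∂ehi = hi − ei + eh.
As a 27×18 matrix over Z this has rank 18, with invariant factors (1,1,1,1,1,1,1,1,1,1,1,1,1,1,1,1,1,2).

From H_k ≅ ker(∂_k) / im(∂_{k+1}) we obtain:

  H_0: rank C_0 − rank ∂_1 = 9 − 8 = 1, and the invariant factors of ∂_1 are all 1, so H_0 ≅ Z.
  H_1: rank ker ∂_1 − rank ∂_2 = (27 − 8) − 18 = 1, and ∂_2 has invariant factor 2 > 1, so H_1 ≅ Z ⊕ Z/2.
  H_2: rank ker ∂_2 − rank ∂_3 = (18 − 18) − 0 = 0, and there is no ∂_3, so H_2 ≅ 0.

As a check, the Euler characteristic is 9 − 27 + 18 = 0, which agrees with 1 − 1 + 0 = 0.

H_0 = Z,  H_1 = Z ⊕ Z/2,  H_2 = 0.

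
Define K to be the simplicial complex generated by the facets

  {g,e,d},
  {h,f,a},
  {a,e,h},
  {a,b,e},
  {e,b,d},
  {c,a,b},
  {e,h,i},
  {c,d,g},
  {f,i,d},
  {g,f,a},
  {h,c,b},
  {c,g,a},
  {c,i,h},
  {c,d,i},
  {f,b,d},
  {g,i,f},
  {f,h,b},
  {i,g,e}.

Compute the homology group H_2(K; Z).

H_2 = 0.

We work with the vertex ordering a < b < c < d < e < f < g < h < i. The simplices of K, each written with vertices in increasing order, are:

  0-simplices (9): a, b, c, d, e, f, g, h, i
  1-simplices (27): ab, ac, ae, af, ag, ah, bc, bd, be, bf, bh, cd, cg, ch, ci, de, df, dg, di, eg, eh, ei, fg, fh, fi, gi, hi
  2-simplices (18): abc, abe, acg, aeh, afg, afh, bch, bde, bdf, bfh, cdg, cdi, chi, deg, dfi, egi, ehi, fgi

Hence C_0 ≅ Z^9, C_1 ≅ Z^27, C_2 ≅ Z^18.

Boundary ∂_1: C_1 → C_0 maps an edge to its endpoints' difference, ∂[p,q] = q − p. For instance
  ∂ei = i − e.
This gives a 9×27 integer matrix of rank 8; reducing to Smith normal form yields diagonal entries (1,1,1,1,1,1,1,1).

The boundary map ∂_2: C_2 → C_1 acts by ∂[p,q,r] = [q,r] − [p,r] + [p,q]. For instance
  ∂cdi = di − ci + cd,
  ∂bch = ch − bh + bc.
As a 27×18 matrix over Z this has rank 18, with invariant factors (1,1,1,1,1,1,1,1,1,1,1,1,1,1,1,1,1,2).

From H_k ≅ ker(∂_k) / im(∂_{k+1}) we obtain:

  H_2: rank ker ∂_2 − rank ∂_3 = (18 − 18) − 0 = 0, and there is no ∂_3, so H_2 = 0.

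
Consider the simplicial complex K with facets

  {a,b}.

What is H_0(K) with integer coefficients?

H_0 = Z.

K has 2 vertices, 1 edge.
rank ∂_0 = 0, rank ∂_1 = 1 ⇒ b_0 = 2 − 0 − 1 = 1; all invariant factors of ∂_1 are 1 so no torsion. So H_0 ≅ Z.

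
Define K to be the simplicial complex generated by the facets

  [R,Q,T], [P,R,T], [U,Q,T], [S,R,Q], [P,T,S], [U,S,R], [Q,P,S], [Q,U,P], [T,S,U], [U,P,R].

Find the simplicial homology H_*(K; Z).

H_0 = Z,  H_1 = Z/2,  H_2 = 0.

Take the total order P < Q < R < S < T < U on the vertex set. Then K (dimension 2) consists of the simplices:

  0-simplices (6): P, Q, R, S, T, U
  1-simplices (15): PQ, PR, PS, PT, PU, QR, QS, QT, QU, RS, RT, RU, ST, SU, TU
  2-simplices (10): PQS, PQU, PRT, PRU, PST, QRS, QRT, QTU, RSU, STU

so the chain groups are C_0 ≅ Z^6, C_1 ≅ Z^15, C_2 ≅ Z^10.

Boundary ∂_1: C_1 → C_0 is given by ∂[p,q] = [q] − [p].
The resulting 6×15 matrix has rank 5, and its Smith normal form has invariant factors (1,1,1,1,1).

The boundary map ∂_2: C_2 → C_1 maps a triangle to the signed sum of its edges. For instance
  ∂PRU = RU − PU + PR,
  ∂RSU = SU − RU + RS.
The resulting 15×10 matrix has rank 10, and its Smith normal form has invariant factors (1,1,1,1,1,1,1,1,1,2).

Now H_k = ker ∂_k / im ∂_{k+1}, so:

  H_0: rank C_0 − rank ∂_1 = 6 − 5 = 1, and the invariant factors of ∂_1 are all 1, so H_0 = Z.
  H_1: rank ker ∂_1 − rank ∂_2 = (15 − 5) − 10 = 0, and ∂_2 has invariant factor 2 > 1, so H_1 = Z/2.
  H_2: rank ker ∂_2 − rank ∂_3 = (10 − 10) − 0 = 0, and there is no ∂_3, so H_2 = 0.

(K is a triangulation of the real projective plane RP^2.)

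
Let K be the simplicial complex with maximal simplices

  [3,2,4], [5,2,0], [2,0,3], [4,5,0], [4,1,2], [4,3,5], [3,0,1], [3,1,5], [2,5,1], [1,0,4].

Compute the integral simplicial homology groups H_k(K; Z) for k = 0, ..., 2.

Order the vertices as 0 < 1 < 2 < 3 < 4 < 5. Listing each simplex with vertices in this order, K has dimension 2 with simplices:

  0-simplices (6): [0], [1], [2], [3], [4], [5]
  1-simplices (15): [0,1], [0,2], [0,3], [0,4], [0,5], [1,2], [1,3], [1,4], [1,5], [2,3], [2,4], [2,5], [3,4], [3,5], [4,5]
  2-simplices (10): [0,1,3], [0,1,4], [0,2,3], [0,2,5], [0,4,5], [1,2,4], [1,2,5], [1,3,5], [2,3,4], [3,4,5]

giving chain groups C_0 ≅ Z^6, C_1 ≅ Z^15, C_2 ≅ Z^10.

∂_1: C_1 → C_0 is given by ∂[p,q] = [q] − [p]. For instance
  ∂[1,3] = [3] − [1].
The resulting 6×15 matrix has rank 5, and its Smith normal form has invariant factors (1,1,1,1,1).

The boundary map ∂_2: C_2 → C_1 sends each 2-simplex [p,q,r] to [q,r] − [p,r] + [p,q]. For instance
  ∂[1,2,5] = [2,5] − [1,5] + [1,2],
  ∂[0,4,5] = [4,5] − [0,5] + [0,4].
This gives a 15×10 integer matrix of rank 10; reducing to Smith normal form yields diagonal entries (1,1,1,1,1,1,1,1,1,2).

From H_k ≅ ker(∂_k) / im(∂_{k+1}) we obtain:

  H_0: rank C_0 − rank ∂_1 = 6 − 5 = 1, and the invariant factors of ∂_1 are all 1, so H_0 = Z.
  H_1: rank ker ∂_1 − rank ∂_2 = (15 − 5) − 10 = 0, and ∂_2 has invariant factor 2 > 1, so H_1 = Z_2.
  H_2: rank ker ∂_2 − rank ∂_3 = (10 − 10) − 0 = 0, and there is no ∂_3, so H_2 = 0.

H_0 ≅ Z,  H_1 ≅ Z_2,  H_2 = 0.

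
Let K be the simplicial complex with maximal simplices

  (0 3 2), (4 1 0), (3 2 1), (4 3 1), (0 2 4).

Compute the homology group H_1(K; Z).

Fix the vertex order 0 < 1 < 2 < 3 < 4 and write every simplex with vertices in increasing order. Then dim K = 2 and the simplices of K are:

  0-simplices (5): [0], [1], [2], [3], [4]
  1-simplices (10): [0,1], [0,2], [0,3], [0,4], [1,2], [1,3], [1,4], [2,3], [2,4], [3,4]
  2-simplices (5): [0,1,4], [0,2,3], [0,2,4], [1,2,3], [1,3,4]

giving chain groups C_0 ≅ Z^5, C_1 ≅ Z^10, C_2 ≅ Z^5.

∂_1: C_1 → C_0 is given by ∂[p,q] = [q] − [p]. For instance
  ∂[1,4] = [4] − [1].
The 5×10 boundary matrix has rank 4 and Smith normal form diag(1,1,1,1).

Boundary ∂_2: C_2 → C_1 sends each 2-simplex [p,q,r] to [q,r] − [p,r] + [p,q]. For instance
  ∂[0,1,4] = [1,4] − [0,4] + [0,1],
  ∂[1,3,4] = [3,4] − [1,4] + [1,3].
This gives a 10×5 integer matrix of rank 5; reducing to Smith normal form yields diagonal entries (1,1,1,1,1).

Reading off H_k = ker ∂_k / im ∂_{k+1}:

  H_1: rank ker ∂_1 − rank ∂_2 = (10 − 4) − 5 = 1, and the invariant factors of ∂_2 are all 1, so H_1 ≅ Z.

(K is a triangulation of the Möbius band.)

H_1 ≅ Z.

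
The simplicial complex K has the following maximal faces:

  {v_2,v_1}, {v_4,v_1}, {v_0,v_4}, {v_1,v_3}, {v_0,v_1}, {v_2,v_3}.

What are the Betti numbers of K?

b_0 = 1, b_1 = 2.

Take the total order v_0 < v_1 < v_2 < v_3 < v_4 on the vertex set. Then K (dimension 1) consists of the simplices:

  0-simplices (5): [v_0], [v_1], [v_2], [v_3], [v_4]
  1-simplices (6): [v_0,v_1], [v_0,v_4], [v_1,v_2], [v_1,v_3], [v_1,v_4], [v_2,v_3]

Hence C_0 ≅ Z^5, C_1 ≅ Z^6.

The boundary map ∂_1: C_1 → C_0 sends each edge [p,q] (with p < q) to q − p.
The 5×6 boundary matrix has rank 4 and Smith normal form diag(1,1,1,1).

Now H_k = ker ∂_k / im ∂_{k+1}, so:

  H_0: rank C_0 − rank ∂_1 = 5 − 4 = 1, and the invariant factors of ∂_1 are all 1, so H_0 ≅ Z.
  H_1: rank ker ∂_1 − rank ∂_2 = (6 − 4) − 0 = 2, and there is no ∂_2, so H_1 ≅ Z^2.

Hence the Betti numbers are b_0 = 1, b_1 = 2.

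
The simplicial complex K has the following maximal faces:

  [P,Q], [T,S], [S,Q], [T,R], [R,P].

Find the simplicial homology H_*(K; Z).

Take the total order P < Q < R < S < T on the vertex set. Then K (dimension 1) consists of the simplices:

  0-simplices (5): P, Q, R, S, T
  1-simplices (5): PQ, PR, QS, RT, ST

Hence C_0 ≅ Z^5, C_1 ≅ Z^5.

∂_1: C_1 → C_0 is given by ∂[p,q] = [q] − [p].
As a 5×5 matrix over Z this has rank 4, with invariant factors (1,1,1,1).

Now H_k = ker ∂_k / im ∂_{k+1}, so:

  H_0: rank C_0 − rank ∂_1 = 5 − 4 = 1, and the invariant factors of ∂_1 are all 1, so H_0 = Z.
  H_1: rank ker ∂_1 − rank ∂_2 = (5 − 4) − 0 = 1, and there is no ∂_2, so H_1 = Z.

As a check, the Euler characteristic is 5 − 5 = 0, which agrees with 1 − 1 = 0.

H_0 ≅ Z,  H_1 ≅ Z.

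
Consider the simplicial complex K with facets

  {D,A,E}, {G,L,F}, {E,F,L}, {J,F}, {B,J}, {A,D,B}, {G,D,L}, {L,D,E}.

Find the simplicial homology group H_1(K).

Order the vertices as A < B < D < E < F < G < J < L. Listing each simplex with vertices in this order, K has dimension 2 with simplices:

  0-simplices (8): A, B, D, E, F, G, J, L
  1-simplices (14): AB, AD, AE, BD, BJ, DE, DG, DL, EF, EL, FG, FJ, FL, GL
  2-simplices (6): ABD, ADE, DEL, DGL, EFL, FGL

so the chain groups are C_0 ≅ Z^8, C_1 ≅ Z^14, C_2 ≅ Z^6.

Boundary ∂_1: C_1 → C_0 is given by ∂[p,q] = [q] − [p]. For instance
  ∂BD = D − B.
As a 8×14 matrix over Z this has rank 7, with invariant factors (1,1,1,1,1,1,1).

Boundary ∂_2: C_2 → C_1 maps a triangle to the signed sum of its edges. For instance
  ∂DEL = EL − DL + DE,
  ∂DGL = GL − DL + DG.
The 14×6 boundary matrix has rank 6 and Smith normal form diag(1,1,1,1,1,1).

Computing H_k = (kernel of ∂_k) / (image of ∂_{k+1}):

  H_1: rank ker ∂_1 − rank ∂_2 = (14 − 7) − 6 = 1, and the invariant factors of ∂_2 are all 1, so H_1 = Z.

H_1 ≅ Z.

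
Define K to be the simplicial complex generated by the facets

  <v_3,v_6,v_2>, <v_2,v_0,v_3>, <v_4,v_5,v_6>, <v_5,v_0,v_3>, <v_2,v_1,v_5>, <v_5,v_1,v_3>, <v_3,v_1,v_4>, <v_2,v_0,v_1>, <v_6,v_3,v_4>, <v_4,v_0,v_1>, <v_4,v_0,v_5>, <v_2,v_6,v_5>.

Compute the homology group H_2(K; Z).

H_2 ≅ 0.

Order the vertices as v_0 < v_1 < v_2 < v_3 < v_4 < v_5 < v_6. Listing each simplex with vertices in this order, K has dimension 2 with simplices:

  0-simplices (7): [v_0], [v_1], [v_2], [v_3], [v_4], [v_5], [v_6]
  1-simplices (18): (18 of them)
  2-simplices (12): (12 of them)

giving chain groups C_0 ≅ Z^7, C_1 ≅ Z^18, C_2 ≅ Z^12.

Boundary ∂_1: C_1 → C_0 is given by ∂[p,q] = [q] − [p].
The 7×18 boundary matrix has rank 6 and Smith normal form diag(1,1,1,1,1,1).

The boundary map ∂_2: C_2 → C_1 sends each 2-simplex [p,q,r] to [q,r] − [p,r] + [p,q]. For instance
  ∂[v_1,v_2,v_5] = [v_2,v_5] − [v_1,v_5] + [v_1,v_2],
  ∂[v_0,v_2,v_3] = [v_2,v_3] − [v_0,v_3] + [v_0,v_2].
The resulting 18×12 matrix has rank 12, and its Smith normal form has invariant factors (1,1,1,1,1,1,1,1,1,1,1,2).

Computing H_k = (kernel of ∂_k) / (image of ∂_{k+1}):

  H_2: rank ker ∂_2 − rank ∂_3 = (12 − 12) − 0 = 0, and there is no ∂_3, so H_2 = 0.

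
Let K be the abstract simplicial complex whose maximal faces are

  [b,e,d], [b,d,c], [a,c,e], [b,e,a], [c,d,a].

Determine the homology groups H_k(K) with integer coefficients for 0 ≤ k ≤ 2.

K has 5 vertices, 10 edges, 5 triangles.
rank ∂_0 = 0, rank ∂_1 = 4 ⇒ b_0 = 5 − 0 − 4 = 1; all invariant factors of ∂_1 are 1 so no torsion. So H_0 ≅ Z.
rank ∂_1 = 4, rank ∂_2 = 5 ⇒ b_1 = 10 − 4 − 5 = 1; all invariant factors of ∂_2 are 1 so no torsion. So H_1 ≅ Z.
rank ∂_2 = 5, rank ∂_3 = 0 ⇒ b_2 = 5 − 5 − 0 = 0. So H_2 ≅ 0.

H_0 = Z,  H_1 = Z,  H_2 = 0.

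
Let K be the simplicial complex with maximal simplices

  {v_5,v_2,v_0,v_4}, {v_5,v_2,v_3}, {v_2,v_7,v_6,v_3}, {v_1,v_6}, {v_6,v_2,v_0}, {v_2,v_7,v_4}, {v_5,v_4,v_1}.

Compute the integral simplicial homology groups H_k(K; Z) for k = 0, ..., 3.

H_0 ≅ Z,  H_1 ≅ Z,  H_2 = 0,  H_3 = 0.

We work with the vertex ordering v_0 < v_1 < v_2 < v_3 < v_4 < v_5 < v_6 < v_7. The simplices of K, each written with vertices in increasing order, are:

  0-simplices (8): [v_0], [v_1], [v_2], [v_3], [v_4], [v_5], [v_6], [v_7]
  1-simplices (18): (18 of them)
  2-simplices (12): (12 of them)
  3-simplices (2): [v_0,v_2,v_4,v_5], [v_2,v_3,v_6,v_7]

giving chain groups C_0 ≅ Z^8, C_1 ≅ Z^18, C_2 ≅ Z^12, C_3 ≅ Z^2.

∂_1: C_1 → C_0 maps an edge to its endpoints' difference, ∂[p,q] = q − p.
This gives a 8×18 integer matrix of rank 7; reducing to Smith normal form yields diagonal entries (1,1,1,1,1,1,1).

Boundary ∂_2: C_2 → C_1 acts by ∂[p,q,r] = [q,r] − [p,r] + [p,q]. For instance
  ∂[v_2,v_3,v_6] = [v_3,v_6] − [v_2,v_6] + [v_2,v_3],
  ∂[v_2,v_3,v_5] = [v_3,v_5] − [v_2,v_5] + [v_2,v_3].
The 18×12 boundary matrix has rank 10 and Smith normal form diag(1,1,1,1,1,1,1,1,1,1).

The boundary map ∂_3: C_3 → C_2 sends each 3-simplex σ to the alternating sum Σ_i (−1)^i (σ with its i-th vertex removed). For instance
  ∂[v_2,v_3,v_6,v_7] = [v_3,v_6,v_7] − [v_2,v_6,v_7] + [v_2,v_3,v_7] − [v_2,v_3,v_6],
  ∂[v_0,v_2,v_4,v_5] = [v_2,v_4,v_5] − [v_0,v_4,v_5] + [v_0,v_2,v_5] − [v_0,v_2,v_4].
This gives a 12×2 integer matrix of rank 2; reducing to Smith normal form yields diagonal entries (1,1).

From H_k ≅ ker(∂_k) / im(∂_{k+1}) we obtain:

  H_0: rank C_0 − rank ∂_1 = 8 − 7 = 1, and the invariant factors of ∂_1 are all 1, so H_0 ≅ Z.
  H_1: rank ker ∂_1 − rank ∂_2 = (18 − 7) − 10 = 1, and the invariant factors of ∂_2 are all 1, so H_1 ≅ Z.
  H_2: rank ker ∂_2 − rank ∂_3 = (12 − 10) − 2 = 0, and the invariant factors of ∂_3 are all 1, so H_2 ≅ 0.
  H_3: rank ker ∂_3 − rank ∂_4 = (2 − 2) − 0 = 0, and there is no ∂_4, so H_3 ≅ 0.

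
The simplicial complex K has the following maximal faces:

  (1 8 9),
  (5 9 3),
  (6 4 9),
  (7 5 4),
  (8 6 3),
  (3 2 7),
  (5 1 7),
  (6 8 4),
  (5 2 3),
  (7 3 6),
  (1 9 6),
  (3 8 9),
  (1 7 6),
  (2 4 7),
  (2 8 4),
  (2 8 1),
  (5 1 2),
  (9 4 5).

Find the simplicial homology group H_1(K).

H_1 = Z ⊕ Z/2Z.

Order the vertices as 1 < 2 < 3 < 4 < 5 < 6 < 7 < 8 < 9. Listing each simplex with vertices in this order, K has dimension 2 with simplices:

  0-simplices (9): [1], [2], [3], [4], [5], [6], [7], [8], [9]
  1-simplices (27): (27 of them)
  2-simplices (18): [1,2,5], [1,2,8], [1,5,7], [1,6,7], [1,6,9], [1,8,9], [2,3,5], [2,3,7], [2,4,7], [2,4,8], [3,5,9], [3,6,7], [3,6,8], [3,8,9], [4,5,7], [4,5,9], [4,6,8], [4,6,9]

so the chain groups are C_0 ≅ Z^9, C_1 ≅ Z^27, C_2 ≅ Z^18.

∂_1: C_1 → C_0 is given by ∂[p,q] = [q] − [p].
The 9×27 boundary matrix has rank 8 and Smith normal form diag(1,1,1,1,1,1,1,1).

The boundary map ∂_2: C_2 → C_1 sends each 2-simplex [p,q,r] to [q,r] − [p,r] + [p,q]. For instance
  ∂[4,6,9] = [6,9] − [4,9] + [4,6],
  ∂[1,2,5] = [2,5] − [1,5] + [1,2].
The resulting 27×18 matrix has rank 18, and its Smith normal form has invariant factors (1,1,1,1,1,1,1,1,1,1,1,1,1,1,1,1,1,2).

Reading off H_k = ker ∂_k / im ∂_{k+1}:

  H_1: rank ker ∂_1 − rank ∂_2 = (27 − 8) − 18 = 1, and ∂_2 has invariant factor 2 > 1, so H_1 ≅ Z ⊕ Z/2Z.

(K is a triangulation of the Klein bottle.)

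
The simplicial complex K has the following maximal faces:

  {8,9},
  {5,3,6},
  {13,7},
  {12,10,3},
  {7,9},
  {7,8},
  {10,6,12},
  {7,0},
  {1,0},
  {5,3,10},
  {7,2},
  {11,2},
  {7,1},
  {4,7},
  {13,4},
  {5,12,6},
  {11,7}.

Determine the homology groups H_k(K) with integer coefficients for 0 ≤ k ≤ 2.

H_0 = Z^2,  H_1 = Z^5,  H_2 = 0.

K has 14 vertices, 22 edges, 5 triangles.
rank ∂_0 = 0, rank ∂_1 = 12 ⇒ b_0 = 14 − 0 − 12 = 2; all invariant factors of ∂_1 are 1 so no torsion. So H_0 ≅ Z^2.
rank ∂_1 = 12, rank ∂_2 = 5 ⇒ b_1 = 22 − 12 − 5 = 5; all invariant factors of ∂_2 are 1 so no torsion. So H_1 ≅ Z^5.
rank ∂_2 = 5, rank ∂_3 = 0 ⇒ b_2 = 5 − 5 − 0 = 0. So H_2 ≅ 0.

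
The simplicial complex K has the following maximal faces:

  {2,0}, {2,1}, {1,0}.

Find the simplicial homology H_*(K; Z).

We work with the vertex ordering 0 < 1 < 2. The simplices of K, each written with vertices in increasing order, are:

  0-simplices (3): [0], [1], [2]
  1-simplices (3): [0,1], [0,2], [1,2]

Hence C_0 ≅ Z^3, C_1 ≅ Z^3.

Boundary ∂_1: C_1 → C_0 sends each edge [p,q] (with p < q) to q − p.
As a 3×3 matrix over Z this has rank 2, with invariant factors (1,1).

Reading off H_k = ker ∂_k / im ∂_{k+1}:

  H_0: rank C_0 − rank ∂_1 = 3 − 2 = 1, and the invariant factors of ∂_1 are all 1, so H_0 ≅ Z.
  H_1: rank ker ∂_1 − rank ∂_2 = (3 − 2) − 0 = 1, and there is no ∂_2, so H_1 ≅ Z.

As a check, the Euler characteristic is 3 − 3 = 0, which agrees with 1 − 1 = 0.

H_0 = Z,  H_1 = Z.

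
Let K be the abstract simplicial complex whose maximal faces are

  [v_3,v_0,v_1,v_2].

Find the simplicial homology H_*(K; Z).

H_0 = Z,  H_1 = 0,  H_2 = 0,  H_3 = 0.

Take the total order v_0 < v_1 < v_2 < v_3 on the vertex set. Then K (dimension 3) consists of the simplices:

  0-simplices (4): [v_0], [v_1], [v_2], [v_3]
  1-simplices (6): [v_0,v_1], [v_0,v_2], [v_0,v_3], [v_1,v_2], [v_1,v_3], [v_2,v_3]
  2-simplices (4): [v_0,v_1,v_2], [v_0,v_1,v_3], [v_0,v_2,v_3], [v_1,v_2,v_3]
  3-simplices (1): [v_0,v_1,v_2,v_3]

giving chain groups C_0 ≅ Z^4, C_1 ≅ Z^6, C_2 ≅ Z^4, C_3 ≅ Z^1.

Boundary ∂_1: C_1 → C_0 sends each edge [p,q] (with p < q) to q − p.
The resulting 4×6 matrix has rank 3, and its Smith normal form has invariant factors (1,1,1).

The boundary map ∂_2: C_2 → C_1 acts by ∂[p,q,r] = [q,r] − [p,r] + [p,q]. For instance
  ∂[v_0,v_1,v_3] = [v_1,v_3] − [v_0,v_3] + [v_0,v_1],
  ∂[v_0,v_2,v_3] = [v_2,v_3] − [v_0,v_3] + [v_0,v_2].
The 6×4 boundary matrix has rank 3 and Smith normal form diag(1,1,1).

The boundary map ∂_3: C_3 → C_2 sends each 3-simplex σ to the alternating sum Σ_i (−1)^i (σ with its i-th vertex removed). For instance
  ∂[v_0,v_1,v_2,v_3] = [v_1,v_2,v_3] − [v_0,v_2,v_3] + [v_0,v_1,v_3] − [v_0,v_1,v_2].
The 4×1 boundary matrix has rank 1 and Smith normal form diag(1).

Reading off H_k = ker ∂_k / im ∂_{k+1}:

  H_0: rank C_0 − rank ∂_1 = 4 − 3 = 1, and the invariant factors of ∂_1 are all 1, so H_0 ≅ Z.
  H_1: rank ker ∂_1 − rank ∂_2 = (6 − 3) − 3 = 0, and the invariant factors of ∂_2 are all 1, so H_1 ≅ 0.
  H_2: rank ker ∂_2 − rank ∂_3 = (4 − 3) − 1 = 0, and the invariant factors of ∂_3 are all 1, so H_2 ≅ 0.
  H_3: rank ker ∂_3 − rank ∂_4 = (1 − 1) − 0 = 0, and there is no ∂_4, so H_3 ≅ 0.

As a check, the Euler characteristic is 4 − 6 + 4 − 1 = 1, which agrees with 1 − 0 + 0 − 0 = 1.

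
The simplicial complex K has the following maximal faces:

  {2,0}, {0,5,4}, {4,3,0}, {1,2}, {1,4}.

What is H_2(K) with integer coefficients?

Fix the vertex order 0 < 1 < 2 < 3 < 4 < 5 and write every simplex with vertices in increasing order. Then dim K = 2 and the simplices of K are:

  0-simplices (6): [0], [1], [2], [3], [4], [5]
  1-simplices (8): [0,2], [0,3], [0,4], [0,5], [1,2], [1,4], [3,4], [4,5]
  2-simplices (2): [0,3,4], [0,4,5]

giving chain groups C_0 ≅ Z^6, C_1 ≅ Z^8, C_2 ≅ Z^2.

Boundary ∂_1: C_1 → C_0 sends each edge [p,q] (with p < q) to q − p. For instance
  ∂[0,2] = [2] − [0].
The resulting 6×8 matrix has rank 5, and its Smith normal form has invariant factors (1,1,1,1,1).

Boundary ∂_2: C_2 → C_1 maps a triangle to the signed sum of its edges. For instance
  ∂[0,3,4] = [3,4] − [0,4] + [0,3],
  ∂[0,4,5] = [4,5] − [0,5] + [0,4].
This gives a 8×2 integer matrix of rank 2; reducing to Smith normal form yields diagonal entries (1,1).

Reading off H_k = ker ∂_k / im ∂_{k+1}:

  H_2: rank ker ∂_2 − rank ∂_3 = (2 − 2) − 0 = 0, and there is no ∂_3, so H_2 ≅ 0.

H_2 = 0.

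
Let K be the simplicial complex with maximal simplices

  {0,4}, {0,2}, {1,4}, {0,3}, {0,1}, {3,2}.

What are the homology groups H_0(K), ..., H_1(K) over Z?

H_0 = Z,  H_1 = Z^2.

We work with the vertex ordering 0 < 1 < 2 < 3 < 4. The simplices of K, each written with vertices in increasing order, are:

  0-simplices (5): [0], [1], [2], [3], [4]
  1-simplices (6): [0,1], [0,2], [0,3], [0,4], [1,4], [2,3]

giving chain groups C_0 ≅ Z^5, C_1 ≅ Z^6.

The boundary map ∂_1: C_1 → C_0 maps an edge to its endpoints' difference, ∂[p,q] = q − p.
As a 5×6 matrix over Z this has rank 4, with invariant factors (1,1,1,1).

From H_k ≅ ker(∂_k) / im(∂_{k+1}) we obtain:

  H_0: rank C_0 − rank ∂_1 = 5 − 4 = 1, and the invariant factors of ∂_1 are all 1, so H_0 ≅ Z.
  H_1: rank ker ∂_1 − rank ∂_2 = (6 − 4) − 0 = 2, and there is no ∂_2, so H_1 ≅ Z^2.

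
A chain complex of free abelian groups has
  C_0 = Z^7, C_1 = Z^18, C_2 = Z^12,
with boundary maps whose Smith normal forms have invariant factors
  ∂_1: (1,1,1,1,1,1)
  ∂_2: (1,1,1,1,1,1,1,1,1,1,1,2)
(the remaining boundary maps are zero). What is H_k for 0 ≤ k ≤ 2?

H_0 = Z,  H_1 = Z/2Z,  H_2 = 0.

H_0: b_0 = 7 − 0 − 6 = 1; torsion from ∂_1 factors > 1: none. So H_0 = Z.
H_1: b_1 = 18 − 6 − 12 = 0; torsion from ∂_2 factors > 1: [2]. So H_1 = Z/2Z.
H_2: b_2 = 12 − 12 − 0 = 0; torsion from ∂_3 factors > 1: none. So H_2 = 0.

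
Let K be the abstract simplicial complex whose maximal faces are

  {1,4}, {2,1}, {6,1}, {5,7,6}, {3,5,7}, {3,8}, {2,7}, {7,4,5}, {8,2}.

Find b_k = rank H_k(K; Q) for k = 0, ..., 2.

Order the vertices as 1 < 2 < 3 < 4 < 5 < 6 < 7 < 8. Listing each simplex with vertices in this order, K has dimension 2 with simplices:

  0-simplices (8): [1], [2], [3], [4], [5], [6], [7], [8]
  1-simplices (13): [1,2], [1,4], [1,6], [2,7], [2,8], [3,5], [3,7], [3,8], [4,5], [4,7], [5,6], [5,7], [6,7]
  2-simplices (3): [3,5,7], [4,5,7], [5,6,7]

giving chain groups C_0 ≅ Z^8, C_1 ≅ Z^13, C_2 ≅ Z^3.

∂_1: C_1 → C_0 maps an edge to its endpoints' difference, ∂[p,q] = q − p. For instance
  ∂[2,7] = [7] − [2].
The 8×13 boundary matrix has rank 7 and Smith normal form diag(1,1,1,1,1,1,1).

Boundary ∂_2: C_2 → C_1 maps a triangle to the signed sum of its edges. For instance
  ∂[5,6,7] = [6,7] − [5,7] + [5,6],
  ∂[3,5,7] = [5,7] − [3,7] + [3,5].
This gives a 13×3 integer matrix of rank 3; reducing to Smith normal form yields diagonal entries (1,1,1).

Reading off H_k = ker ∂_k / im ∂_{k+1}:

  H_0: rank C_0 − rank ∂_1 = 8 − 7 = 1, and the invariant factors of ∂_1 are all 1, so H_0 ≅ Z.
  H_1: rank ker ∂_1 − rank ∂_2 = (13 − 7) − 3 = 3, and the invariant factors of ∂_2 are all 1, so H_1 ≅ Z^3.
  H_2: rank ker ∂_2 − rank ∂_3 = (3 − 3) − 0 = 0, and there is no ∂_3, so H_2 ≅ 0.

As a check, the Euler characteristic is 8 − 13 + 3 = -2, which agrees with 1 − 3 + 0 = -2.

Hence the Betti numbers are b_0 = 1, b_1 = 3, b_2 = 0.

b_0 = 1, b_1 = 3, b_2 = 0.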